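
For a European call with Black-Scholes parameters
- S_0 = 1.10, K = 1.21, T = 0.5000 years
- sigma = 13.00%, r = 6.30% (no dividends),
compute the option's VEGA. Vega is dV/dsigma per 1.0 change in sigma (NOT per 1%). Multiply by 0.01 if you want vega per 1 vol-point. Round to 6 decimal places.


d1 = -0.6482013030; d2 = -0.7401251846
phi(d1) = 0.3233496615; exp(-qT) = 1.0000000000; exp(-rT) = 0.9689909565
Vega = S * exp(-qT) * phi(d1) * sqrt(T) = 1.1000 * 1.0000000000 * 0.3233496615 * 0.7071067812 = 0.251507

Answer: Vega = 0.251507


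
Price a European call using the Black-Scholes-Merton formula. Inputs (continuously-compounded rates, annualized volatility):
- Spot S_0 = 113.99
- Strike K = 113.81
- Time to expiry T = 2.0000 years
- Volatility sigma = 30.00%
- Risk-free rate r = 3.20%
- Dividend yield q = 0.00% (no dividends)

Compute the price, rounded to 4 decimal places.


d1 = (ln(S/K) + (r - q + 0.5*sigma^2) * T) / (sigma * sqrt(T)) = 0.36670636
d2 = d1 - sigma * sqrt(T) = -0.05755770
exp(-rT) = 0.93800500; exp(-qT) = 1.00000000
C = S_0 * exp(-qT) * N(d1) - K * exp(-rT) * N(d2)
N(d1) = 0.64308097; N(d2) = 0.47705047
C = 113.9900 * 1.00000000 * 0.64308097 - 113.8100 * 0.93800500 * 0.47705047 = 22.3776

Answer: Price = 22.3776


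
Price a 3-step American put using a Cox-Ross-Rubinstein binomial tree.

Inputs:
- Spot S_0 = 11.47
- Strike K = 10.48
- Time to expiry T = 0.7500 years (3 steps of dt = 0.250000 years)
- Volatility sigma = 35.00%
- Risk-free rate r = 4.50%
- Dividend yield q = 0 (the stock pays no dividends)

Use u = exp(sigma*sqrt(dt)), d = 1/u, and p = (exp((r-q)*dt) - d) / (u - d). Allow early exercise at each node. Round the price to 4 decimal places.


dt = T/N = 0.250000
u = exp(sigma*sqrt(dt)) = 1.191246; d = 1/u = 0.839457
p = (exp((r-q)*dt) - d) / (u - d) = 0.488521
Discount per step: exp(-r*dt) = 0.988813
Stock lattice S(k, i) with i counting down-moves:
  k=0: S(0,0) = 11.4700
  k=1: S(1,0) = 13.6636; S(1,1) = 9.6286
  k=2: S(2,0) = 16.2767; S(2,1) = 11.4700; S(2,2) = 8.0828
  k=3: S(3,0) = 19.3896; S(3,1) = 13.6636; S(3,2) = 9.6286; S(3,3) = 6.7851
Terminal payoffs V(N, i) = max(K - S_T, 0):
  V(3,0) = 0.000000; V(3,1) = 0.000000; V(3,2) = 0.851428; V(3,3) = 3.694860
Backward induction: V(k, i) = exp(-r*dt) * [p * V(k+1, i) + (1-p) * V(k+1, i+1)]; then take max(V_cont, immediate exercise) for American.
  V(2,0) = exp(-r*dt) * [p*0.000000 + (1-p)*0.000000] = 0.000000; exercise = 0.000000; V(2,0) = max -> 0.000000
  V(2,1) = exp(-r*dt) * [p*0.000000 + (1-p)*0.851428] = 0.430616; exercise = 0.000000; V(2,1) = max -> 0.430616
  V(2,2) = exp(-r*dt) * [p*0.851428 + (1-p)*3.694860] = 2.279988; exercise = 2.397228; V(2,2) = max -> 2.397228
  V(1,0) = exp(-r*dt) * [p*0.000000 + (1-p)*0.430616] = 0.217787; exercise = 0.000000; V(1,0) = max -> 0.217787
  V(1,1) = exp(-r*dt) * [p*0.430616 + (1-p)*2.397228] = 1.420426; exercise = 0.851428; V(1,1) = max -> 1.420426
  V(0,0) = exp(-r*dt) * [p*0.217787 + (1-p)*1.420426] = 0.823593; exercise = 0.000000; V(0,0) = max -> 0.823593

Answer: Price = V(0,0) = 0.8236


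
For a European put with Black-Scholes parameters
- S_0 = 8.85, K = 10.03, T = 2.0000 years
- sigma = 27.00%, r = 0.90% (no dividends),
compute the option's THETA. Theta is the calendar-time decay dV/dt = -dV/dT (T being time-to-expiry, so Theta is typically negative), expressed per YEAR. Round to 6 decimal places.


d1 = -0.0897322249; d2 = -0.4715698868
phi(d1) = 0.3973393930; exp(-qT) = 1.0000000000; exp(-rT) = 0.9821610324
Theta = -S*exp(-qT)*phi(d1)*sigma/(2*sqrt(T)) + r*K*exp(-rT)*N(-d2) - q*S*exp(-qT)*N(-d1)
N(-d1) = 0.5357499963; N(-d2) = 0.6813830875; sqrt(T) = 1.4142135624
Term 1 = -8.8500 * 1.0000000000 * 0.3973393930 * 0.2700 / (2 * 1.4142135624) = -0.3356786078
Term 2 = 0.0090 * 10.0300 * 0.9821610324 * 0.6813830875 = 0.0604112040
Term 3 = 0 (no dividend yield, q = 0)
Theta = -0.3356786078 + (0.0604112040) + (0.0000000000) = -0.275267

Answer: Theta = -0.275267


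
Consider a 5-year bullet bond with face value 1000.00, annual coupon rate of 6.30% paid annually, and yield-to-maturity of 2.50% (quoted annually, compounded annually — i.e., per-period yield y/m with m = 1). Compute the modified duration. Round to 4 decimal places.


Coupon per period c = face * coupon_rate / m = 63.000000
Periods per year m = 1; per-period yield y/m = 0.025000
Number of cashflows N = 5
Cashflows (t years, CF_t, discount factor 1/(1+y/m)^(m*t), PV):
  t = 1.0000: CF_t = 63.000000, DF = 0.975610, PV = 61.463415
  t = 2.0000: CF_t = 63.000000, DF = 0.951814, PV = 59.964307
  t = 3.0000: CF_t = 63.000000, DF = 0.928599, PV = 58.501763
  t = 4.0000: CF_t = 63.000000, DF = 0.905951, PV = 57.074891
  t = 5.0000: CF_t = 1063.000000, DF = 0.883854, PV = 939.537108
Price P = sum_t PV_t = 1176.541483
First compute Macaulay numerator sum_t t * PV_t:
  t * PV_t at t = 1.0000: 61.463415
  t * PV_t at t = 2.0000: 119.928614
  t * PV_t at t = 3.0000: 175.505289
  t * PV_t at t = 4.0000: 228.299562
  t * PV_t at t = 5.0000: 4697.685539
Macaulay duration D = 5282.882418 / 1176.541483 = 4.490179
Modified duration = D / (1 + y/m) = 4.490179 / (1 + 0.025000) = 4.380663

Answer: Modified duration = 4.3807


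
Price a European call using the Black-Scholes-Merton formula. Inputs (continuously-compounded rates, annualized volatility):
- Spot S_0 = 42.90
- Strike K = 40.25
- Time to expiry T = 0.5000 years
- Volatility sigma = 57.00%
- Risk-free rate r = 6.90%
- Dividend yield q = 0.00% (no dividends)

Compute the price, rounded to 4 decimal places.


Answer: Price = 8.7289

Derivation:
d1 = (ln(S/K) + (r - q + 0.5*sigma^2) * T) / (sigma * sqrt(T)) = 0.44532052
d2 = d1 - sigma * sqrt(T) = 0.04226966
exp(-rT) = 0.96608834; exp(-qT) = 1.00000000
C = S_0 * exp(-qT) * N(d1) - K * exp(-rT) * N(d2)
N(d1) = 0.67195593; N(d2) = 0.51685813
C = 42.9000 * 1.00000000 * 0.67195593 - 40.2500 * 0.96608834 * 0.51685813 = 8.7289


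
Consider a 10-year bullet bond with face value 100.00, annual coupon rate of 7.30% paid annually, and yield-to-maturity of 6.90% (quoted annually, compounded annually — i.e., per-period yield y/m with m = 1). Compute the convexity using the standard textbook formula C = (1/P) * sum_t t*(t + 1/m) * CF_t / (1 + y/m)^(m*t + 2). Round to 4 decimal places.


Answer: Convexity = 64.5019

Derivation:
Coupon per period c = face * coupon_rate / m = 7.300000
Periods per year m = 1; per-period yield y/m = 0.069000
Number of cashflows N = 10
Cashflows (t years, CF_t, discount factor 1/(1+y/m)^(m*t), PV):
  t = 1.0000: CF_t = 7.300000, DF = 0.935454, PV = 6.828812
  t = 2.0000: CF_t = 7.300000, DF = 0.875074, PV = 6.388037
  t = 3.0000: CF_t = 7.300000, DF = 0.818591, PV = 5.975713
  t = 4.0000: CF_t = 7.300000, DF = 0.765754, PV = 5.590003
  t = 5.0000: CF_t = 7.300000, DF = 0.716327, PV = 5.229189
  t = 6.0000: CF_t = 7.300000, DF = 0.670091, PV = 4.891664
  t = 7.0000: CF_t = 7.300000, DF = 0.626839, PV = 4.575925
  t = 8.0000: CF_t = 7.300000, DF = 0.586379, PV = 4.280566
  t = 9.0000: CF_t = 7.300000, DF = 0.548530, PV = 4.004271
  t = 10.0000: CF_t = 107.300000, DF = 0.513125, PV = 55.058284
Price P = sum_t PV_t = 102.822465
Convexity numerator sum_t t*(t + 1/m) * CF_t / (1+y/m)^(m*t + 2):
  t = 1.0000: term = 11.951426
  t = 2.0000: term = 33.540018
  t = 3.0000: term = 62.750267
  t = 4.0000: term = 97.833282
  t = 5.0000: term = 137.277758
  t = 6.0000: term = 179.783781
  t = 7.0000: term = 224.239203
  t = 8.0000: term = 269.698359
  t = 9.0000: term = 315.362908
  t = 10.0000: term = 5299.805660
Convexity = (1/P) * sum = 6632.242663 / 102.822465 = 64.501883


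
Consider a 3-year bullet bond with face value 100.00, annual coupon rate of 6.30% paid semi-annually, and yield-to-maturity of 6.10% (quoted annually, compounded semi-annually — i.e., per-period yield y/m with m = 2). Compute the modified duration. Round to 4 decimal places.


Answer: Modified duration = 2.6985

Derivation:
Coupon per period c = face * coupon_rate / m = 3.150000
Periods per year m = 2; per-period yield y/m = 0.030500
Number of cashflows N = 6
Cashflows (t years, CF_t, discount factor 1/(1+y/m)^(m*t), PV):
  t = 0.5000: CF_t = 3.150000, DF = 0.970403, PV = 3.056769
  t = 1.0000: CF_t = 3.150000, DF = 0.941681, PV = 2.966297
  t = 1.5000: CF_t = 3.150000, DF = 0.913810, PV = 2.878502
  t = 2.0000: CF_t = 3.150000, DF = 0.886764, PV = 2.793306
  t = 2.5000: CF_t = 3.150000, DF = 0.860518, PV = 2.710632
  t = 3.0000: CF_t = 103.150000, DF = 0.835049, PV = 86.135317
Price P = sum_t PV_t = 100.540823
First compute Macaulay numerator sum_t t * PV_t:
  t * PV_t at t = 0.5000: 1.528384
  t * PV_t at t = 1.0000: 2.966297
  t * PV_t at t = 1.5000: 4.317753
  t * PV_t at t = 2.0000: 5.586613
  t * PV_t at t = 2.5000: 6.776580
  t * PV_t at t = 3.0000: 258.405951
Macaulay duration D = 279.581578 / 100.540823 = 2.780777
Modified duration = D / (1 + y/m) = 2.780777 / (1 + 0.030500) = 2.698473


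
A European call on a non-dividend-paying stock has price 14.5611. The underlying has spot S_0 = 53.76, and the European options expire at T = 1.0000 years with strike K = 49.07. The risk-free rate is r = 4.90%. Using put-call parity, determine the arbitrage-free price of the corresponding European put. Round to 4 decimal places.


Put-call parity: C - P = S_0 * exp(-qT) - K * exp(-rT).
S_0 * exp(-qT) = 53.7600 * 1.00000000 = 53.76000000
K * exp(-rT) = 49.0700 * 0.95218113 = 46.72352803
P = C - S*exp(-qT) + K*exp(-rT)
P = 14.5611 - 53.76000000 + 46.72352803 = 7.5246

Answer: Put price = 7.5246


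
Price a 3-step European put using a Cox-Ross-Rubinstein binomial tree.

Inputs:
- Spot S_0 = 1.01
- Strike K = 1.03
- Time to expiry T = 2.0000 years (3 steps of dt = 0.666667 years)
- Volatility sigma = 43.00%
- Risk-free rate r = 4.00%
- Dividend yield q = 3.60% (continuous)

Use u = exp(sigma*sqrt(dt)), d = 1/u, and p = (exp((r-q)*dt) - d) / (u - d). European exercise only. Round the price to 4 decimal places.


dt = T/N = 0.666667
u = exp(sigma*sqrt(dt)) = 1.420620; d = 1/u = 0.703918
p = (exp((r-q)*dt) - d) / (u - d) = 0.416843
Discount per step: exp(-r*dt) = 0.973686
Stock lattice S(k, i) with i counting down-moves:
  k=0: S(0,0) = 1.0100
  k=1: S(1,0) = 1.4348; S(1,1) = 0.7110
  k=2: S(2,0) = 2.0383; S(2,1) = 1.0100; S(2,2) = 0.5005
  k=3: S(3,0) = 2.8957; S(3,1) = 1.4348; S(3,2) = 0.7110; S(3,3) = 0.3523
Terminal payoffs V(N, i) = max(K - S_T, 0):
  V(3,0) = 0.000000; V(3,1) = 0.000000; V(3,2) = 0.319043; V(3,3) = 0.677720
Backward induction: V(k, i) = exp(-r*dt) * [p * V(k+1, i) + (1-p) * V(k+1, i+1)].
  V(2,0) = exp(-r*dt) * [p*0.000000 + (1-p)*0.000000] = 0.000000
  V(2,1) = exp(-r*dt) * [p*0.000000 + (1-p)*0.319043] = 0.181156
  V(2,2) = exp(-r*dt) * [p*0.319043 + (1-p)*0.677720] = 0.514309
  V(1,0) = exp(-r*dt) * [p*0.000000 + (1-p)*0.181156] = 0.102863
  V(1,1) = exp(-r*dt) * [p*0.181156 + (1-p)*0.514309] = 0.365557
  V(0,0) = exp(-r*dt) * [p*0.102863 + (1-p)*0.365557] = 0.249317

Answer: Price = V(0,0) = 0.2493


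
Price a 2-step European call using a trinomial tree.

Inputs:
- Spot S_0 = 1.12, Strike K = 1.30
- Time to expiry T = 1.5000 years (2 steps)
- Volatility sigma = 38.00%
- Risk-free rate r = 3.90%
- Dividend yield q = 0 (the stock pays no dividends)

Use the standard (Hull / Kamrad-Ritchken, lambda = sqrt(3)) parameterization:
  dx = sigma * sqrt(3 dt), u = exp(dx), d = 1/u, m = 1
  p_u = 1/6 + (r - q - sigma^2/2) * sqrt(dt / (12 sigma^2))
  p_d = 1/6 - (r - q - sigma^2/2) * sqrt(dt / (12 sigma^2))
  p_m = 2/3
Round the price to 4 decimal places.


dt = T/N = 0.750000; dx = sigma*sqrt(3*dt) = 0.570000
u = exp(dx) = 1.768267; d = 1/u = 0.565525
p_u = 0.144825, p_m = 0.666667, p_d = 0.188509
Discount per step: exp(-r*dt) = 0.971174
Stock lattice S(k, j) with j the centered position index:
  k=0: S(0,+0) = 1.1200
  k=1: S(1,-1) = 0.6334; S(1,+0) = 1.1200; S(1,+1) = 1.9805
  k=2: S(2,-2) = 0.3582; S(2,-1) = 0.6334; S(2,+0) = 1.1200; S(2,+1) = 1.9805; S(2,+2) = 3.5020
Terminal payoffs V(N, j) = max(S_T - K, 0):
  V(2,-2) = 0.000000; V(2,-1) = 0.000000; V(2,+0) = 0.000000; V(2,+1) = 0.680459; V(2,+2) = 2.201981
Backward induction: V(k, j) = exp(-r*dt) * [p_u * V(k+1, j+1) + p_m * V(k+1, j) + p_d * V(k+1, j-1)]
  V(1,-1) = exp(-r*dt) * [p_u*0.000000 + p_m*0.000000 + p_d*0.000000] = 0.000000
  V(1,+0) = exp(-r*dt) * [p_u*0.680459 + p_m*0.000000 + p_d*0.000000] = 0.095706
  V(1,+1) = exp(-r*dt) * [p_u*2.201981 + p_m*0.680459 + p_d*0.000000] = 0.750271
  V(0,+0) = exp(-r*dt) * [p_u*0.750271 + p_m*0.095706 + p_d*0.000000] = 0.167490

Answer: Price = V(0,0) = 0.1675


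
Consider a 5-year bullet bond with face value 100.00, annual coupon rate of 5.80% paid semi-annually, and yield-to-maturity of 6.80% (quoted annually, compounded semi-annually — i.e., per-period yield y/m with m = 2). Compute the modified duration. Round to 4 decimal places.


Answer: Modified duration = 4.2514

Derivation:
Coupon per period c = face * coupon_rate / m = 2.900000
Periods per year m = 2; per-period yield y/m = 0.034000
Number of cashflows N = 10
Cashflows (t years, CF_t, discount factor 1/(1+y/m)^(m*t), PV):
  t = 0.5000: CF_t = 2.900000, DF = 0.967118, PV = 2.804642
  t = 1.0000: CF_t = 2.900000, DF = 0.935317, PV = 2.712420
  t = 1.5000: CF_t = 2.900000, DF = 0.904562, PV = 2.623230
  t = 2.0000: CF_t = 2.900000, DF = 0.874818, PV = 2.536973
  t = 2.5000: CF_t = 2.900000, DF = 0.846052, PV = 2.453552
  t = 3.0000: CF_t = 2.900000, DF = 0.818233, PV = 2.372874
  t = 3.5000: CF_t = 2.900000, DF = 0.791327, PV = 2.294850
  t = 4.0000: CF_t = 2.900000, DF = 0.765307, PV = 2.219390
  t = 4.5000: CF_t = 2.900000, DF = 0.740142, PV = 2.146412
  t = 5.0000: CF_t = 102.900000, DF = 0.715805, PV = 73.656315
Price P = sum_t PV_t = 95.820659
First compute Macaulay numerator sum_t t * PV_t:
  t * PV_t at t = 0.5000: 1.402321
  t * PV_t at t = 1.0000: 2.712420
  t * PV_t at t = 1.5000: 3.934845
  t * PV_t at t = 2.0000: 5.073946
  t * PV_t at t = 2.5000: 6.133881
  t * PV_t at t = 3.0000: 7.118623
  t * PV_t at t = 3.5000: 8.031974
  t * PV_t at t = 4.0000: 8.877561
  t * PV_t at t = 4.5000: 9.658855
  t * PV_t at t = 5.0000: 368.281575
Macaulay duration D = 421.226001 / 95.820659 = 4.395983
Modified duration = D / (1 + y/m) = 4.395983 / (1 + 0.034000) = 4.251434


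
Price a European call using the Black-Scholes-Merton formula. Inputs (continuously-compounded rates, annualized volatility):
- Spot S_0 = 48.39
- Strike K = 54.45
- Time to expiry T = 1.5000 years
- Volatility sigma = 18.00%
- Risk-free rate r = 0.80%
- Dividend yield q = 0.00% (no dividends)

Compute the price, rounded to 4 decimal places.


d1 = (ln(S/K) + (r - q + 0.5*sigma^2) * T) / (sigma * sqrt(T)) = -0.37055186
d2 = d1 - sigma * sqrt(T) = -0.59100594
exp(-rT) = 0.98807171; exp(-qT) = 1.00000000
C = S_0 * exp(-qT) * N(d1) - K * exp(-rT) * N(d2)
N(d1) = 0.35548567; N(d2) = 0.27725822
C = 48.3900 * 1.00000000 * 0.35548567 - 54.4500 * 0.98807171 * 0.27725822 = 2.2853

Answer: Price = 2.2853


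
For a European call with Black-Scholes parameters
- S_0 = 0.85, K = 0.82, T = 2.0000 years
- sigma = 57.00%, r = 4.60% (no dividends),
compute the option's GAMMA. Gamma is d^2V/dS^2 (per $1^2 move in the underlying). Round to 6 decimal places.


d1 = 0.5617554113; d2 = -0.2443463192
phi(d1) = 0.3407101701; exp(-qT) = 1.0000000000; exp(-rT) = 0.9121051495
Gamma = exp(-qT) * phi(d1) / (S * sigma * sqrt(T)) = 1.0000000000 * 0.3407101701 / (0.8500 * 0.5700 * 1.4142135624) = 0.497252

Answer: Gamma = 0.497252


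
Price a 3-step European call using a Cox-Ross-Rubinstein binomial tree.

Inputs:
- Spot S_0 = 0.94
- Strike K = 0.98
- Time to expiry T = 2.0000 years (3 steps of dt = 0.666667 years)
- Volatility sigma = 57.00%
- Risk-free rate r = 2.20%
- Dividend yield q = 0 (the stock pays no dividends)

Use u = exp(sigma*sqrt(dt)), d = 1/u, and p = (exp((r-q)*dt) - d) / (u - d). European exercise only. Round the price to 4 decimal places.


dt = T/N = 0.666667
u = exp(sigma*sqrt(dt)) = 1.592656; d = 1/u = 0.627882
p = (exp((r-q)*dt) - d) / (u - d) = 0.401019
Discount per step: exp(-r*dt) = 0.985440
Stock lattice S(k, i) with i counting down-moves:
  k=0: S(0,0) = 0.9400
  k=1: S(1,0) = 1.4971; S(1,1) = 0.5902
  k=2: S(2,0) = 2.3844; S(2,1) = 0.9400; S(2,2) = 0.3706
  k=3: S(3,0) = 3.7975; S(3,1) = 1.4971; S(3,2) = 0.5902; S(3,3) = 0.2327
Terminal payoffs V(N, i) = max(S_T - K, 0):
  V(3,0) = 2.817465; V(3,1) = 0.517097; V(3,2) = 0.000000; V(3,3) = 0.000000
Backward induction: V(k, i) = exp(-r*dt) * [p * V(k+1, i) + (1-p) * V(k+1, i+1)].
  V(2,0) = exp(-r*dt) * [p*2.817465 + (1-p)*0.517097] = 1.418628
  V(2,1) = exp(-r*dt) * [p*0.517097 + (1-p)*0.000000] = 0.204346
  V(2,2) = exp(-r*dt) * [p*0.000000 + (1-p)*0.000000] = 0.000000
  V(1,0) = exp(-r*dt) * [p*1.418628 + (1-p)*0.204346] = 0.681232
  V(1,1) = exp(-r*dt) * [p*0.204346 + (1-p)*0.000000] = 0.080754
  V(0,0) = exp(-r*dt) * [p*0.681232 + (1-p)*0.080754] = 0.316875

Answer: Price = V(0,0) = 0.3169


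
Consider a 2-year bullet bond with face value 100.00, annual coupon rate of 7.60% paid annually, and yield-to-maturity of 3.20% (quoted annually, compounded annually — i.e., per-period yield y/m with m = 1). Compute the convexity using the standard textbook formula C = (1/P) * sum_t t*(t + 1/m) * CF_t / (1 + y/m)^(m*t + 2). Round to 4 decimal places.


Coupon per period c = face * coupon_rate / m = 7.600000
Periods per year m = 1; per-period yield y/m = 0.032000
Number of cashflows N = 2
Cashflows (t years, CF_t, discount factor 1/(1+y/m)^(m*t), PV):
  t = 1.0000: CF_t = 7.600000, DF = 0.968992, PV = 7.364341
  t = 2.0000: CF_t = 107.600000, DF = 0.938946, PV = 101.030587
Price P = sum_t PV_t = 108.394928
Convexity numerator sum_t t*(t + 1/m) * CF_t / (1+y/m)^(m*t + 2):
  t = 1.0000: term = 13.829437
  t = 2.0000: term = 569.173580
Convexity = (1/P) * sum = 583.003017 / 108.394928 = 5.378508

Answer: Convexity = 5.3785


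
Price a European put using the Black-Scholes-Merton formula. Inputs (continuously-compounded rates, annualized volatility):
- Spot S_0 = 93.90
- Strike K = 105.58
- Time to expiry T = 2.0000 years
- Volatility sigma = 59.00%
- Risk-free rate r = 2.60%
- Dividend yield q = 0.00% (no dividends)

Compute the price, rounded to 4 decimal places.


Answer: Price = 34.6524

Derivation:
d1 = (ln(S/K) + (r - q + 0.5*sigma^2) * T) / (sigma * sqrt(T)) = 0.33900548
d2 = d1 - sigma * sqrt(T) = -0.49538052
exp(-rT) = 0.94932887; exp(-qT) = 1.00000000
P = K * exp(-rT) * N(-d2) - S_0 * exp(-qT) * N(-d1)
N(-d1) = 0.36730280; N(-d2) = 0.68983423
P = 105.5800 * 0.94932887 * 0.68983423 - 93.9000 * 1.00000000 * 0.36730280 = 34.6524


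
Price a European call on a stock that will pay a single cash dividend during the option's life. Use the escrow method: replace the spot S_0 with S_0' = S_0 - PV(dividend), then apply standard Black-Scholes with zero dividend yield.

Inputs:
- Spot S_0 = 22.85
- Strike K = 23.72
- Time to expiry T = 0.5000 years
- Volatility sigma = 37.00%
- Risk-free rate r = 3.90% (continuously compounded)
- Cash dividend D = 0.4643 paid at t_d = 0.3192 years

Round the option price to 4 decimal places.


PV(D) = D * exp(-r * t_d) = 0.4643 * 0.98762837 = 0.45855585
S_0' = S_0 - PV(D) = 22.8500 - 0.45855585 = 22.39144415
d1 = (ln(S_0'/K) + (r + sigma^2/2)*T) / (sigma*sqrt(T)) = -0.01496255
d2 = d1 - sigma*sqrt(T) = -0.27659206
exp(-rT) = 0.98068890
N(d1) = 0.49403103; N(d2) = 0.39104668
C = S_0' * N(d1) - K * exp(-rT) * N(d2) = 22.39144415 * 0.49403103 - 23.7200 * 0.98068890 * 0.39104668 = 1.9656

Answer: Price = 1.9656


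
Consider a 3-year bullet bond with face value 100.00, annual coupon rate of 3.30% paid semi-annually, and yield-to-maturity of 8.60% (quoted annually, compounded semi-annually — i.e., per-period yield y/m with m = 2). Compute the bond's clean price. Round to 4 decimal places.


Coupon per period c = face * coupon_rate / m = 1.650000
Periods per year m = 2; per-period yield y/m = 0.043000
Number of cashflows N = 6
Cashflows (t years, CF_t, discount factor 1/(1+y/m)^(m*t), PV):
  t = 0.5000: CF_t = 1.650000, DF = 0.958773, PV = 1.581975
  t = 1.0000: CF_t = 1.650000, DF = 0.919245, PV = 1.516755
  t = 1.5000: CF_t = 1.650000, DF = 0.881347, PV = 1.454223
  t = 2.0000: CF_t = 1.650000, DF = 0.845012, PV = 1.394269
  t = 2.5000: CF_t = 1.650000, DF = 0.810174, PV = 1.336788
  t = 3.0000: CF_t = 101.650000, DF = 0.776773, PV = 78.958981
Price P = sum_t PV_t = 86.242990

Answer: Price = 86.2430


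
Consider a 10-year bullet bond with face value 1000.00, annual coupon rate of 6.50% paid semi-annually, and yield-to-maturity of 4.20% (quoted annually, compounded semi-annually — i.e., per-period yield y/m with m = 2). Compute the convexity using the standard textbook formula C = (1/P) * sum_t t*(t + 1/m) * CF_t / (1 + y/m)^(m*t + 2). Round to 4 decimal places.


Coupon per period c = face * coupon_rate / m = 32.500000
Periods per year m = 2; per-period yield y/m = 0.021000
Number of cashflows N = 20
Cashflows (t years, CF_t, discount factor 1/(1+y/m)^(m*t), PV):
  t = 0.5000: CF_t = 32.500000, DF = 0.979432, PV = 31.831538
  t = 1.0000: CF_t = 32.500000, DF = 0.959287, PV = 31.176824
  t = 1.5000: CF_t = 32.500000, DF = 0.939556, PV = 30.535577
  t = 2.0000: CF_t = 32.500000, DF = 0.920231, PV = 29.907519
  t = 2.5000: CF_t = 32.500000, DF = 0.901304, PV = 29.292379
  t = 3.0000: CF_t = 32.500000, DF = 0.882766, PV = 28.689892
  t = 3.5000: CF_t = 32.500000, DF = 0.864609, PV = 28.099796
  t = 4.0000: CF_t = 32.500000, DF = 0.846826, PV = 27.521837
  t = 4.5000: CF_t = 32.500000, DF = 0.829408, PV = 26.955766
  t = 5.0000: CF_t = 32.500000, DF = 0.812349, PV = 26.401338
  t = 5.5000: CF_t = 32.500000, DF = 0.795640, PV = 25.858314
  t = 6.0000: CF_t = 32.500000, DF = 0.779276, PV = 25.326458
  t = 6.5000: CF_t = 32.500000, DF = 0.763247, PV = 24.805542
  t = 7.0000: CF_t = 32.500000, DF = 0.747549, PV = 24.295339
  t = 7.5000: CF_t = 32.500000, DF = 0.732173, PV = 23.795631
  t = 8.0000: CF_t = 32.500000, DF = 0.717114, PV = 23.306201
  t = 8.5000: CF_t = 32.500000, DF = 0.702364, PV = 22.826837
  t = 9.0000: CF_t = 32.500000, DF = 0.687918, PV = 22.357333
  t = 9.5000: CF_t = 32.500000, DF = 0.673769, PV = 21.897486
  t = 10.0000: CF_t = 1032.500000, DF = 0.659911, PV = 681.357779
Price P = sum_t PV_t = 1186.239389
Convexity numerator sum_t t*(t + 1/m) * CF_t / (1+y/m)^(m*t + 2):
  t = 0.5000: term = 15.267789
  t = 1.0000: term = 44.861279
  t = 1.5000: term = 87.877138
  t = 2.0000: term = 143.449458
  t = 2.5000: term = 210.748470
  t = 3.0000: term = 288.979292
  t = 3.5000: term = 377.380728
  t = 4.0000: term = 475.224087
  t = 4.5000: term = 581.812056
  t = 5.0000: term = 696.477594
  t = 5.5000: term = 818.582873
  t = 6.0000: term = 947.518240
  t = 6.5000: term = 1082.701220
  t = 7.0000: term = 1223.575552
  t = 7.5000: term = 1369.610245
  t = 8.0000: term = 1520.298672
  t = 8.5000: term = 1675.157694
  t = 9.0000: term = 1833.726807
  t = 9.5000: term = 1995.567317
  t = 10.0000: term = 68629.847441
Convexity = (1/P) * sum = 84018.663953 / 1186.239389 = 70.827748

Answer: Convexity = 70.8277


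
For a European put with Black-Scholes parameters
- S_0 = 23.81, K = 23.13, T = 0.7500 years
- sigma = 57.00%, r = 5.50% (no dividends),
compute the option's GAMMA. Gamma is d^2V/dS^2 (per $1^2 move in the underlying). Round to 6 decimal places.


Answer: Gamma = 0.031468

Derivation:
d1 = 0.3890787455; d2 = -0.1045557347
phi(d1) = 0.3698603902; exp(-qT) = 1.0000000000; exp(-rT) = 0.9595892027
Gamma = exp(-qT) * phi(d1) / (S * sigma * sqrt(T)) = 1.0000000000 * 0.3698603902 / (23.8100 * 0.5700 * 0.8660254038) = 0.031468


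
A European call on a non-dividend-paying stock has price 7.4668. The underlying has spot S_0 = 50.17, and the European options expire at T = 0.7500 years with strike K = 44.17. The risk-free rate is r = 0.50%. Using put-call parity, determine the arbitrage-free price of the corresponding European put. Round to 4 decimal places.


Answer: Put price = 1.3015

Derivation:
Put-call parity: C - P = S_0 * exp(-qT) - K * exp(-rT).
S_0 * exp(-qT) = 50.1700 * 1.00000000 = 50.17000000
K * exp(-rT) = 44.1700 * 0.99625702 = 44.00467268
P = C - S*exp(-qT) + K*exp(-rT)
P = 7.4668 - 50.17000000 + 44.00467268 = 1.3015


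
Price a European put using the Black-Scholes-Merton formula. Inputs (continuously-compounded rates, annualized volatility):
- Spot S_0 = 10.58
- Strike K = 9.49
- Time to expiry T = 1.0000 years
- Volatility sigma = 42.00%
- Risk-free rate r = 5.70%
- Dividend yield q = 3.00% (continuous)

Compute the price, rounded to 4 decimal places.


Answer: Price = 1.0293

Derivation:
d1 = (ln(S/K) + (r - q + 0.5*sigma^2) * T) / (sigma * sqrt(T)) = 0.53315908
d2 = d1 - sigma * sqrt(T) = 0.11315908
exp(-rT) = 0.94459407; exp(-qT) = 0.97044553
P = K * exp(-rT) * N(-d2) - S_0 * exp(-qT) * N(-d1)
N(-d1) = 0.29696173; N(-d2) = 0.45495222
P = 9.4900 * 0.94459407 * 0.45495222 - 10.5800 * 0.97044553 * 0.29696173 = 1.0293


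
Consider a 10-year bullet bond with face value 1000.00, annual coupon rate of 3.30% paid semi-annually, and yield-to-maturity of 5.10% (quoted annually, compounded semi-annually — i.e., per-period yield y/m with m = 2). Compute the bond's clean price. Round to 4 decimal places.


Answer: Price = 860.3579

Derivation:
Coupon per period c = face * coupon_rate / m = 16.500000
Periods per year m = 2; per-period yield y/m = 0.025500
Number of cashflows N = 20
Cashflows (t years, CF_t, discount factor 1/(1+y/m)^(m*t), PV):
  t = 0.5000: CF_t = 16.500000, DF = 0.975134, PV = 16.089712
  t = 1.0000: CF_t = 16.500000, DF = 0.950886, PV = 15.689627
  t = 1.5000: CF_t = 16.500000, DF = 0.927242, PV = 15.299490
  t = 2.0000: CF_t = 16.500000, DF = 0.904185, PV = 14.919054
  t = 2.5000: CF_t = 16.500000, DF = 0.881702, PV = 14.548078
  t = 3.0000: CF_t = 16.500000, DF = 0.859777, PV = 14.186327
  t = 3.5000: CF_t = 16.500000, DF = 0.838398, PV = 13.833571
  t = 4.0000: CF_t = 16.500000, DF = 0.817551, PV = 13.489586
  t = 4.5000: CF_t = 16.500000, DF = 0.797222, PV = 13.154155
  t = 5.0000: CF_t = 16.500000, DF = 0.777398, PV = 12.827065
  t = 5.5000: CF_t = 16.500000, DF = 0.758067, PV = 12.508108
  t = 6.0000: CF_t = 16.500000, DF = 0.739217, PV = 12.197083
  t = 6.5000: CF_t = 16.500000, DF = 0.720836, PV = 11.893791
  t = 7.0000: CF_t = 16.500000, DF = 0.702912, PV = 11.598041
  t = 7.5000: CF_t = 16.500000, DF = 0.685433, PV = 11.309645
  t = 8.0000: CF_t = 16.500000, DF = 0.668389, PV = 11.028420
  t = 8.5000: CF_t = 16.500000, DF = 0.651769, PV = 10.754188
  t = 9.0000: CF_t = 16.500000, DF = 0.635562, PV = 10.486776
  t = 9.5000: CF_t = 16.500000, DF = 0.619758, PV = 10.226012
  t = 10.0000: CF_t = 1016.500000, DF = 0.604347, PV = 614.319200
Price P = sum_t PV_t = 860.357929


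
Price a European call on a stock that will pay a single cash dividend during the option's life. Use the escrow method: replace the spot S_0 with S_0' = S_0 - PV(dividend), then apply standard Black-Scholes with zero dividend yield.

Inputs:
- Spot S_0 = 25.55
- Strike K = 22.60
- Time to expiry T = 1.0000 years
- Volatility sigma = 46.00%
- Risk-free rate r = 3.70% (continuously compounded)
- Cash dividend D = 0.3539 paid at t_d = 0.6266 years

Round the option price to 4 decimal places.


Answer: Price = 6.1953

Derivation:
PV(D) = D * exp(-r * t_d) = 0.3539 * 0.97708249 = 0.34578949
S_0' = S_0 - PV(D) = 25.5500 - 0.34578949 = 25.20421051
d1 = (ln(S_0'/K) + (r + sigma^2/2)*T) / (sigma*sqrt(T)) = 0.54752426
d2 = d1 - sigma*sqrt(T) = 0.08752426
exp(-rT) = 0.96367614
N(d1) = 0.70799069; N(d2) = 0.53487260
C = S_0' * N(d1) - K * exp(-rT) * N(d2) = 25.20421051 * 0.70799069 - 22.6000 * 0.96367614 * 0.53487260 = 6.1953


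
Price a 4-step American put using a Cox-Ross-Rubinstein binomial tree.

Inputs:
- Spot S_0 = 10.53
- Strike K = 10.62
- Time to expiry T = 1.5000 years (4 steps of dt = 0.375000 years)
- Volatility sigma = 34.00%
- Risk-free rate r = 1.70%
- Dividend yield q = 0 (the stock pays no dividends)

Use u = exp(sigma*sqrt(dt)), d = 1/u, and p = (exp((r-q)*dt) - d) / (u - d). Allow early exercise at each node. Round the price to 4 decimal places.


dt = T/N = 0.375000
u = exp(sigma*sqrt(dt)) = 1.231468; d = 1/u = 0.812039
p = (exp((r-q)*dt) - d) / (u - d) = 0.463383
Discount per step: exp(-r*dt) = 0.993645
Stock lattice S(k, i) with i counting down-moves:
  k=0: S(0,0) = 10.5300
  k=1: S(1,0) = 12.9674; S(1,1) = 8.5508
  k=2: S(2,0) = 15.9689; S(2,1) = 10.5300; S(2,2) = 6.9436
  k=3: S(3,0) = 19.6652; S(3,1) = 12.9674; S(3,2) = 8.5508; S(3,3) = 5.6384
  k=4: S(4,0) = 24.2170; S(4,1) = 15.9689; S(4,2) = 10.5300; S(4,3) = 6.9436; S(4,4) = 4.5786
Terminal payoffs V(N, i) = max(K - S_T, 0):
  V(4,0) = 0.000000; V(4,1) = 0.000000; V(4,2) = 0.090000; V(4,3) = 3.676437; V(4,4) = 6.041361
Backward induction: V(k, i) = exp(-r*dt) * [p * V(k+1, i) + (1-p) * V(k+1, i+1)]; then take max(V_cont, immediate exercise) for American.
  V(3,0) = exp(-r*dt) * [p*0.000000 + (1-p)*0.000000] = 0.000000; exercise = 0.000000; V(3,0) = max -> 0.000000
  V(3,1) = exp(-r*dt) * [p*0.000000 + (1-p)*0.090000] = 0.047989; exercise = 0.000000; V(3,1) = max -> 0.047989
  V(3,2) = exp(-r*dt) * [p*0.090000 + (1-p)*3.676437] = 2.001740; exercise = 2.069227; V(3,2) = max -> 2.069227
  V(3,3) = exp(-r*dt) * [p*3.676437 + (1-p)*6.041361] = 4.914067; exercise = 4.981554; V(3,3) = max -> 4.981554
  V(2,0) = exp(-r*dt) * [p*0.000000 + (1-p)*0.047989] = 0.025588; exercise = 0.000000; V(2,0) = max -> 0.025588
  V(2,1) = exp(-r*dt) * [p*0.047989 + (1-p)*2.069227] = 1.125421; exercise = 0.090000; V(2,1) = max -> 1.125421
  V(2,2) = exp(-r*dt) * [p*2.069227 + (1-p)*4.981554] = 3.608950; exercise = 3.676437; V(2,2) = max -> 3.676437
  V(1,0) = exp(-r*dt) * [p*0.025588 + (1-p)*1.125421] = 0.611864; exercise = 0.000000; V(1,0) = max -> 0.611864
  V(1,1) = exp(-r*dt) * [p*1.125421 + (1-p)*3.676437] = 2.478488; exercise = 2.069227; V(1,1) = max -> 2.478488
  V(0,0) = exp(-r*dt) * [p*0.611864 + (1-p)*2.478488] = 1.603272; exercise = 0.090000; V(0,0) = max -> 1.603272

Answer: Price = V(0,0) = 1.6033


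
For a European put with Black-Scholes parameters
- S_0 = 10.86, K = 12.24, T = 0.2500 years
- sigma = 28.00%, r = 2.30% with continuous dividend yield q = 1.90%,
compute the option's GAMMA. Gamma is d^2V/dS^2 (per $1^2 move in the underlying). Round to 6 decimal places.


Answer: Gamma = 0.193058

Derivation:
d1 = -0.7773068756; d2 = -0.9173068756
phi(d1) = 0.2949228381; exp(-qT) = 0.9952612634; exp(-rT) = 0.9942664996
Gamma = exp(-qT) * phi(d1) / (S * sigma * sqrt(T)) = 0.9952612634 * 0.2949228381 / (10.8600 * 0.2800 * 0.5000000000) = 0.193058


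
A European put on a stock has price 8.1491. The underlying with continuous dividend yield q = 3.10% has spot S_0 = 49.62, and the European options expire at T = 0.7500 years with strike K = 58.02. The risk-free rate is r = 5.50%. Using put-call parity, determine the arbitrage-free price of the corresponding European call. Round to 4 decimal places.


Answer: Call price = 0.9534

Derivation:
Put-call parity: C - P = S_0 * exp(-qT) - K * exp(-rT).
S_0 * exp(-qT) = 49.6200 * 0.97701820 = 48.47964302
K * exp(-rT) = 58.0200 * 0.95958920 = 55.67536554
C = P + S*exp(-qT) - K*exp(-rT)
C = 8.1491 + 48.47964302 - 55.67536554 = 0.9534


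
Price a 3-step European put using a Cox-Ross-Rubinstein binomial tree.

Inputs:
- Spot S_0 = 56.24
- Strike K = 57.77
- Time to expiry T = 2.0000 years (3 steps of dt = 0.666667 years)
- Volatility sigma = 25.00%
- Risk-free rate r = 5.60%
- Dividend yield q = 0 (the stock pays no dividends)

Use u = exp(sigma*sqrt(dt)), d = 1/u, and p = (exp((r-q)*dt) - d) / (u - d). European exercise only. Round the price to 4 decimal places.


Answer: Price = V(0,0) = 5.9845

Derivation:
dt = T/N = 0.666667
u = exp(sigma*sqrt(dt)) = 1.226450; d = 1/u = 0.815361
p = (exp((r-q)*dt) - d) / (u - d) = 0.541678
Discount per step: exp(-r*dt) = 0.963355
Stock lattice S(k, i) with i counting down-moves:
  k=0: S(0,0) = 56.2400
  k=1: S(1,0) = 68.9756; S(1,1) = 45.8559
  k=2: S(2,0) = 84.5951; S(2,1) = 56.2400; S(2,2) = 37.3891
  k=3: S(3,0) = 103.7517; S(3,1) = 68.9756; S(3,2) = 45.8559; S(3,3) = 30.4856
Terminal payoffs V(N, i) = max(K - S_T, 0):
  V(3,0) = 0.000000; V(3,1) = 0.000000; V(3,2) = 11.914089; V(3,3) = 27.284358
Backward induction: V(k, i) = exp(-r*dt) * [p * V(k+1, i) + (1-p) * V(k+1, i+1)].
  V(2,0) = exp(-r*dt) * [p*0.000000 + (1-p)*0.000000] = 0.000000
  V(2,1) = exp(-r*dt) * [p*0.000000 + (1-p)*11.914089] = 5.260394
  V(2,2) = exp(-r*dt) * [p*11.914089 + (1-p)*27.284358] = 18.263889
  V(1,0) = exp(-r*dt) * [p*0.000000 + (1-p)*5.260394] = 2.322607
  V(1,1) = exp(-r*dt) * [p*5.260394 + (1-p)*18.263889] = 10.809023
  V(0,0) = exp(-r*dt) * [p*2.322607 + (1-p)*10.809023] = 5.984478


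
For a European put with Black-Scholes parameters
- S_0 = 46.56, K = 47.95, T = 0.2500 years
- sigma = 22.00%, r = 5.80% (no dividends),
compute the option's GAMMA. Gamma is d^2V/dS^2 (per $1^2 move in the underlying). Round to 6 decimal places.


Answer: Gamma = 0.077641

Derivation:
d1 = -0.0806090719; d2 = -0.1906090719
phi(d1) = 0.3976482556; exp(-qT) = 1.0000000000; exp(-rT) = 0.9856046187
Gamma = exp(-qT) * phi(d1) / (S * sigma * sqrt(T)) = 1.0000000000 * 0.3976482556 / (46.5600 * 0.2200 * 0.5000000000) = 0.077641


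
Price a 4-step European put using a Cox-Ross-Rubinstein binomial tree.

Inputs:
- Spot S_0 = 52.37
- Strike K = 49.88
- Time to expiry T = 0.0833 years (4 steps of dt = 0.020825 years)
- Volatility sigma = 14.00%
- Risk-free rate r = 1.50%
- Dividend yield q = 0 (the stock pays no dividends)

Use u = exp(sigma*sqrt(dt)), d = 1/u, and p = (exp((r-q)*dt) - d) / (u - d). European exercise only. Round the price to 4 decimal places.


Answer: Price = V(0,0) = 0.0963

Derivation:
dt = T/N = 0.020825
u = exp(sigma*sqrt(dt)) = 1.020409; d = 1/u = 0.979999
p = (exp((r-q)*dt) - d) / (u - d) = 0.502681
Discount per step: exp(-r*dt) = 0.999688
Stock lattice S(k, i) with i counting down-moves:
  k=0: S(0,0) = 52.3700
  k=1: S(1,0) = 53.4388; S(1,1) = 51.3226
  k=2: S(2,0) = 54.5294; S(2,1) = 52.3700; S(2,2) = 50.2961
  k=3: S(3,0) = 55.6423; S(3,1) = 53.4388; S(3,2) = 51.3226; S(3,3) = 49.2901
  k=4: S(4,0) = 56.7779; S(4,1) = 54.5294; S(4,2) = 52.3700; S(4,3) = 50.2961; S(4,4) = 48.3043
Terminal payoffs V(N, i) = max(K - S_T, 0):
  V(4,0) = 0.000000; V(4,1) = 0.000000; V(4,2) = 0.000000; V(4,3) = 0.000000; V(4,4) = 1.575678
Backward induction: V(k, i) = exp(-r*dt) * [p * V(k+1, i) + (1-p) * V(k+1, i+1)].
  V(3,0) = exp(-r*dt) * [p*0.000000 + (1-p)*0.000000] = 0.000000
  V(3,1) = exp(-r*dt) * [p*0.000000 + (1-p)*0.000000] = 0.000000
  V(3,2) = exp(-r*dt) * [p*0.000000 + (1-p)*0.000000] = 0.000000
  V(3,3) = exp(-r*dt) * [p*0.000000 + (1-p)*1.575678] = 0.783370
  V(2,0) = exp(-r*dt) * [p*0.000000 + (1-p)*0.000000] = 0.000000
  V(2,1) = exp(-r*dt) * [p*0.000000 + (1-p)*0.000000] = 0.000000
  V(2,2) = exp(-r*dt) * [p*0.000000 + (1-p)*0.783370] = 0.389463
  V(1,0) = exp(-r*dt) * [p*0.000000 + (1-p)*0.000000] = 0.000000
  V(1,1) = exp(-r*dt) * [p*0.000000 + (1-p)*0.389463] = 0.193627
  V(0,0) = exp(-r*dt) * [p*0.000000 + (1-p)*0.193627] = 0.096264


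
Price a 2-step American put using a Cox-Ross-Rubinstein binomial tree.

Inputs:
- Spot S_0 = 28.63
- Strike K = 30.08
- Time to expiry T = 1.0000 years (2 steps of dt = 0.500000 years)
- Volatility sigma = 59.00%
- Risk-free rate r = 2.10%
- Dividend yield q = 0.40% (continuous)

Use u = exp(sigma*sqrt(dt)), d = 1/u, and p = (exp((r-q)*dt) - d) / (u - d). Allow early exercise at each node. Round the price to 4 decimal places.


Answer: Price = V(0,0) = 6.9228

Derivation:
dt = T/N = 0.500000
u = exp(sigma*sqrt(dt)) = 1.517695; d = 1/u = 0.658894
p = (exp((r-q)*dt) - d) / (u - d) = 0.407128
Discount per step: exp(-r*dt) = 0.989555
Stock lattice S(k, i) with i counting down-moves:
  k=0: S(0,0) = 28.6300
  k=1: S(1,0) = 43.4516; S(1,1) = 18.8641
  k=2: S(2,0) = 65.9463; S(2,1) = 28.6300; S(2,2) = 12.4295
Terminal payoffs V(N, i) = max(K - S_T, 0):
  V(2,0) = 0.000000; V(2,1) = 1.450000; V(2,2) = 17.650544
Backward induction: V(k, i) = exp(-r*dt) * [p * V(k+1, i) + (1-p) * V(k+1, i+1)]; then take max(V_cont, immediate exercise) for American.
  V(1,0) = exp(-r*dt) * [p*0.000000 + (1-p)*1.450000] = 0.850685; exercise = 0.000000; V(1,0) = max -> 0.850685
  V(1,1) = exp(-r*dt) * [p*1.450000 + (1-p)*17.650544] = 10.939375; exercise = 11.215872; V(1,1) = max -> 11.215872
  V(0,0) = exp(-r*dt) * [p*0.850685 + (1-p)*11.215872] = 6.922838; exercise = 1.450000; V(0,0) = max -> 6.922838


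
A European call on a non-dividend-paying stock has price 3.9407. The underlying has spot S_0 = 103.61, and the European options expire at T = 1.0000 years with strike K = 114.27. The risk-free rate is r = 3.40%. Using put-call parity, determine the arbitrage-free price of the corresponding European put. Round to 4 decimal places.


Put-call parity: C - P = S_0 * exp(-qT) - K * exp(-rT).
S_0 * exp(-qT) = 103.6100 * 1.00000000 = 103.61000000
K * exp(-rT) = 114.2700 * 0.96657150 = 110.45012583
P = C - S*exp(-qT) + K*exp(-rT)
P = 3.9407 - 103.61000000 + 110.45012583 = 10.7808

Answer: Put price = 10.7808


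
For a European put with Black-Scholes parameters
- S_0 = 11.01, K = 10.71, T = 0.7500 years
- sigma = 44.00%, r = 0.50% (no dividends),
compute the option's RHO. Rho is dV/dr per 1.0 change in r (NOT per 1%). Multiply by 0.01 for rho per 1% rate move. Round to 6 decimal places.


Answer: Rho = -4.345926

Derivation:
d1 = 0.2728664084; d2 = -0.1081847692
phi(d1) = 0.3843634954; exp(-qT) = 1.0000000000; exp(-rT) = 0.9962570225
N(-d2) = 0.5430754368
Rho = -K*T*exp(-rT)*N(-d2) = -10.7100 * 0.7500 * 0.9962570225 * 0.5430754368 = -4.345926


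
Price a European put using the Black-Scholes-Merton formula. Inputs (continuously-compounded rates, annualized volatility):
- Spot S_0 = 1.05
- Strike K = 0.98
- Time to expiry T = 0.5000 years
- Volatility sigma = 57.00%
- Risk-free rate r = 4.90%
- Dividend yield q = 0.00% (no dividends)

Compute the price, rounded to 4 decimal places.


d1 = (ln(S/K) + (r - q + 0.5*sigma^2) * T) / (sigma * sqrt(T)) = 0.43348839
d2 = d1 - sigma * sqrt(T) = 0.03043753
exp(-rT) = 0.97579769; exp(-qT) = 1.00000000
P = K * exp(-rT) * N(-d2) - S_0 * exp(-qT) * N(-d1)
N(-d1) = 0.33233000; N(-d2) = 0.48785906
P = 0.9800 * 0.97579769 * 0.48785906 - 1.0500 * 1.00000000 * 0.33233000 = 0.1176

Answer: Price = 0.1176


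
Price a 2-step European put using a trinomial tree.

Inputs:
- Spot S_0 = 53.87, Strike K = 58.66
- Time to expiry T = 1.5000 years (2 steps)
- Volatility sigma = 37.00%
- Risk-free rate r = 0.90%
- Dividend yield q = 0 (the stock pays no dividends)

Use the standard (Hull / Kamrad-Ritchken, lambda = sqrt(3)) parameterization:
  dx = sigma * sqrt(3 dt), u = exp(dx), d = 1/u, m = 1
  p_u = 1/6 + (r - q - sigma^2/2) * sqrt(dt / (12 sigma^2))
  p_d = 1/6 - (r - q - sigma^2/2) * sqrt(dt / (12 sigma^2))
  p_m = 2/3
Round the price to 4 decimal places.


Answer: Price = V(0,0) = 11.6203

Derivation:
dt = T/N = 0.750000; dx = sigma*sqrt(3*dt) = 0.555000
u = exp(dx) = 1.741941; d = 1/u = 0.574072
p_u = 0.126498, p_m = 0.666667, p_d = 0.206836
Discount per step: exp(-r*dt) = 0.993273
Stock lattice S(k, j) with j the centered position index:
  k=0: S(0,+0) = 53.8700
  k=1: S(1,-1) = 30.9253; S(1,+0) = 53.8700; S(1,+1) = 93.8384
  k=2: S(2,-2) = 17.7533; S(2,-1) = 30.9253; S(2,+0) = 53.8700; S(2,+1) = 93.8384; S(2,+2) = 163.4609
Terminal payoffs V(N, j) = max(K - S_T, 0):
  V(2,-2) = 40.906659; V(2,-1) = 27.734727; V(2,+0) = 4.790000; V(2,+1) = 0.000000; V(2,+2) = 0.000000
Backward induction: V(k, j) = exp(-r*dt) * [p_u * V(k+1, j+1) + p_m * V(k+1, j) + p_d * V(k+1, j-1)]
  V(1,-1) = exp(-r*dt) * [p_u*4.790000 + p_m*27.734727 + p_d*40.906659] = 27.371314
  V(1,+0) = exp(-r*dt) * [p_u*0.000000 + p_m*4.790000 + p_d*27.734727] = 8.869788
  V(1,+1) = exp(-r*dt) * [p_u*0.000000 + p_m*0.000000 + p_d*4.790000] = 0.984077
  V(0,+0) = exp(-r*dt) * [p_u*0.984077 + p_m*8.869788 + p_d*27.371314] = 11.620335


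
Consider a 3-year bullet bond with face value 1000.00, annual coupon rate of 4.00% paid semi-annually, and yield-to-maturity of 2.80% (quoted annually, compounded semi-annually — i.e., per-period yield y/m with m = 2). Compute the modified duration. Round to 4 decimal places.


Answer: Modified duration = 2.8201

Derivation:
Coupon per period c = face * coupon_rate / m = 20.000000
Periods per year m = 2; per-period yield y/m = 0.014000
Number of cashflows N = 6
Cashflows (t years, CF_t, discount factor 1/(1+y/m)^(m*t), PV):
  t = 0.5000: CF_t = 20.000000, DF = 0.986193, PV = 19.723866
  t = 1.0000: CF_t = 20.000000, DF = 0.972577, PV = 19.451544
  t = 1.5000: CF_t = 20.000000, DF = 0.959149, PV = 19.182983
  t = 2.0000: CF_t = 20.000000, DF = 0.945906, PV = 18.918129
  t = 2.5000: CF_t = 20.000000, DF = 0.932847, PV = 18.656932
  t = 3.0000: CF_t = 1020.000000, DF = 0.919967, PV = 938.366385
Price P = sum_t PV_t = 1034.299838
First compute Macaulay numerator sum_t t * PV_t:
  t * PV_t at t = 0.5000: 9.861933
  t * PV_t at t = 1.0000: 19.451544
  t * PV_t at t = 1.5000: 28.774474
  t * PV_t at t = 2.0000: 37.836257
  t * PV_t at t = 2.5000: 46.642329
  t * PV_t at t = 3.0000: 2815.099156
Macaulay duration D = 2957.665693 / 1034.299838 = 2.859582
Modified duration = D / (1 + y/m) = 2.859582 / (1 + 0.014000) = 2.820101
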